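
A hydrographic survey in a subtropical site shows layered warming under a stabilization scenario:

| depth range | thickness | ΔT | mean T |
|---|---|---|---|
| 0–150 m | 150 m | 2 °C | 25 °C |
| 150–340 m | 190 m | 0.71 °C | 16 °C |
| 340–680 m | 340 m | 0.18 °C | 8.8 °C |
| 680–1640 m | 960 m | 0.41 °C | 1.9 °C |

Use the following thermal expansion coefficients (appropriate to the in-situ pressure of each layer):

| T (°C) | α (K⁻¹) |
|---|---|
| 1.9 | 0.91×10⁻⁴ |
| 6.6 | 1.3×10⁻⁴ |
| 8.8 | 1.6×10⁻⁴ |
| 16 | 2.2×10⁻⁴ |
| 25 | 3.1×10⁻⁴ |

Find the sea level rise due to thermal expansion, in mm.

Layer 1 at 25 °C → α = 3.1×10⁻⁴ K⁻¹
Layer 2 at 16 °C → α = 2.2×10⁻⁴ K⁻¹
Layer 3 at 8.8 °C → α = 1.6×10⁻⁴ K⁻¹
Layer 4 at 1.9 °C → α = 0.91×10⁻⁴ K⁻¹
0–150 m: 2 × 3.1×10⁻⁴ × 150 = 0.09300 m
150–340 m: 190 × 0.71 × 2.2×10⁻⁴ = 0.029678 m
340–680 m: 1.6×10⁻⁴ × 340 × 0.18 = 0.009792 m
0.41 × 960 × 0.91×10⁻⁴ = 0.0358176 m
Δh = 0.09300 + 0.029678 + 0.009792 + 0.0358176 = 0.1682876 m ≈ 170 mm

Δh = 170 mm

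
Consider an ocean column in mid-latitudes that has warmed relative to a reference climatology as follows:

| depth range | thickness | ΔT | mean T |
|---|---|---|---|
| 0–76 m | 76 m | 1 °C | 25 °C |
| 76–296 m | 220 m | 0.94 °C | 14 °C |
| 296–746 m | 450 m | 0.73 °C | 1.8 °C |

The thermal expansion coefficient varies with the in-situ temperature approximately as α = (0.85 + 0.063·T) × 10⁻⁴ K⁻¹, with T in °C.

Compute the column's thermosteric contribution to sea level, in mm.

about 85.9 mm

Layer 1: α = (0.85 + 0.063×25)×10⁻⁴ = 2.425×10⁻⁴ K⁻¹
Layer 2: α = (0.85 + 0.063×14)×10⁻⁴ = 1.732×10⁻⁴ K⁻¹
Layer 3: α = (0.85 + 0.063×1.8)×10⁻⁴ = 0.9634×10⁻⁴ K⁻¹
0–76 m: 76 × 2.425×10⁻⁴ × 1 = 0.01843 m
76–296 m: 220 × 0.94 × 1.732×10⁻⁴ = 0.03581776 m
Layer 3: 450 × 0.9634×10⁻⁴ × 0.73 = 0.03164769 m
Δh = 0.01843 + 0.03581776 + 0.03164769 = 0.08589545 m ≈ 85.9 mm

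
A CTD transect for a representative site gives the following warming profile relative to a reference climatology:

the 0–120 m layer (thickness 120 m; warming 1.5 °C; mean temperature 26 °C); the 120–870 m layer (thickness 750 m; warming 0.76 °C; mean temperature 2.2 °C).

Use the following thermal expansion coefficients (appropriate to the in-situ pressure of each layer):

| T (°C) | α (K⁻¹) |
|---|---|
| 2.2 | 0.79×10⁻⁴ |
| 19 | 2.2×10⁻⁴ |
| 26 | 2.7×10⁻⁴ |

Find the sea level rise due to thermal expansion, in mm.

Δh ≈ 94 mm

Layer 1 at 26 °C → α = 2.7×10⁻⁴ K⁻¹
Layer 2 at 2.2 °C → α = 0.79×10⁻⁴ K⁻¹
2.7×10⁻⁴ × 1.5 × 120 = 0.04860 m
120–870 m: 0.76 × 750 × 0.79×10⁻⁴ = 0.04503 m
Δh = 0.04860 + 0.04503 = 0.09363 m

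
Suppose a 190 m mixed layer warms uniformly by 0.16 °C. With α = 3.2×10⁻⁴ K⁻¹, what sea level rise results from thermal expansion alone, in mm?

Δh = αΔT·H = 3.2×10⁻⁴ × 0.16 × 190 = 0.009728 m

9.73 mm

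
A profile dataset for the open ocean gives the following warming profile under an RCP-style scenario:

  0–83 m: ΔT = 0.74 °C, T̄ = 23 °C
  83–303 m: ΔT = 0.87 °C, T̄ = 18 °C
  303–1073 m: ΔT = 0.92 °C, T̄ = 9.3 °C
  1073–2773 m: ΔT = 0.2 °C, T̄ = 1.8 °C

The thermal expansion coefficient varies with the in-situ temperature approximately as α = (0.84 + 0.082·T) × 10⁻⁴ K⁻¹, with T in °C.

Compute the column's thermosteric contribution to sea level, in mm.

208 mm of thermosteric rise

Layer 1: α = (0.84 + 0.082×23)×10⁻⁴ = 2.726×10⁻⁴ K⁻¹
Layer 2: α = (0.84 + 0.082×18)×10⁻⁴ = 2.316×10⁻⁴ K⁻¹
Layer 3: α = (0.84 + 0.082×9.3)×10⁻⁴ = 1.6026×10⁻⁴ K⁻¹
Layer 4: α = (0.84 + 0.082×1.8)×10⁻⁴ = 0.9876×10⁻⁴ K⁻¹
Layer 1: 0.74 × 83 × 2.726×10⁻⁴ = 0.016743092 m
220 × 2.316×10⁻⁴ × 0.87 = 0.04432824 m
303–1073 m: 0.92 × 770 × 1.6026×10⁻⁴ = 0.113528184 m
Layer 4: 1700 × 0.2 × 0.9876×10⁻⁴ = 0.0335784 m
Δh = 0.016743092 + 0.04432824 + 0.113528184 + 0.0335784 = 0.208177916 m ≈ 208 mm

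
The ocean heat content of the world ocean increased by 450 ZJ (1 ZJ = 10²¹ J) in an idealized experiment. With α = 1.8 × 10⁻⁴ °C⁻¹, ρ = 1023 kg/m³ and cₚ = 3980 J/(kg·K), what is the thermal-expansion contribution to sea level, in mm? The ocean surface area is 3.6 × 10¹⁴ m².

about 55.3 mm

Per unit area: Q = 450×10²¹ / (3.6×10¹⁴) = 1.25×10⁹ J/m²
Δh = αQ/(ρcₚ) = 1.8×10⁻⁴ × 1.25×10⁹ / (1023 × 3980) ≈ 0.055262 m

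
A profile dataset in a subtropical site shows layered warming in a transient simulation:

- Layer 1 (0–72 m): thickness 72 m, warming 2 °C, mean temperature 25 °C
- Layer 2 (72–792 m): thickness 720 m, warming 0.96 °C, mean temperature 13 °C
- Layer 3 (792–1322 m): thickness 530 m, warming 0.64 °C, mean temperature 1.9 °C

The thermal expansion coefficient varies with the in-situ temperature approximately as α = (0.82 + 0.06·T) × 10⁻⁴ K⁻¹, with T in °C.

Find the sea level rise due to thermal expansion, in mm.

Δh ≈ 180 mm

Layer 1: α = (0.82 + 0.06×25)×10⁻⁴ = 2.32×10⁻⁴ K⁻¹
Layer 2: α = (0.82 + 0.06×13)×10⁻⁴ = 1.6×10⁻⁴ K⁻¹
Layer 3: α = (0.82 + 0.06×1.9)×10⁻⁴ = 0.934×10⁻⁴ K⁻¹
72 × 2.32×10⁻⁴ × 2 = 0.033408 m
72–792 m: 720 × 0.96 × 1.6×10⁻⁴ = 0.110592 m
0.934×10⁻⁴ × 0.64 × 530 = 0.03168128 m
Δh = 0.033408 + 0.110592 + 0.03168128 = 0.17568128 m ≈ 180 mm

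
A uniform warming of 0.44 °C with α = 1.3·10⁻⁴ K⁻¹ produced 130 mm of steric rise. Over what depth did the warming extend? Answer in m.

about 2270 m

H = Δh/(αΔT) = 0.13 / (1.3×10⁻⁴ × 0.44) ≈ 2273 m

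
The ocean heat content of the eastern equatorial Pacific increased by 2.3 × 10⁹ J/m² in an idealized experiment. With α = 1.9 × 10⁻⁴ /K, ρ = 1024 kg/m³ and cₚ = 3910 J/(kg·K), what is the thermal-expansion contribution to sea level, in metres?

Δh = αQ/(ρcₚ) = 1.9×10⁻⁴ × 2.3×10⁹ / (1024 × 3910) ≈ 0.10915 m

Δh ≈ 0.11 m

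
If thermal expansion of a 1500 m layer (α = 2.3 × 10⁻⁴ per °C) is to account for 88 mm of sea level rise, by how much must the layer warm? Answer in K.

about 0.255 K

ΔT = Δh/(αH) = 0.088 / (2.3×10⁻⁴ × 1500) ≈ 0.2551 K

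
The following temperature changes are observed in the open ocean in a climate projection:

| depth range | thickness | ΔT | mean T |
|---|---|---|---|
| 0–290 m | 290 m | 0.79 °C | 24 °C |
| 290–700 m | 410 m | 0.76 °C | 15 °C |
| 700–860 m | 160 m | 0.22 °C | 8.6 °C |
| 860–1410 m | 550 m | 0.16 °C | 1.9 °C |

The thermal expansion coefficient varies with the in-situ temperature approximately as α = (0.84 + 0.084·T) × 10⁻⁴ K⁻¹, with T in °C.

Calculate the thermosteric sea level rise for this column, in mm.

Δh ≈ 145 mm

Layer 1: α = (0.84 + 0.084×24)×10⁻⁴ = 2.856×10⁻⁴ K⁻¹
Layer 2: α = (0.84 + 0.084×15)×10⁻⁴ = 2.1×10⁻⁴ K⁻¹
Layer 3: α = (0.84 + 0.084×8.6)×10⁻⁴ = 1.5624×10⁻⁴ K⁻¹
Layer 4: α = (0.84 + 0.084×1.9)×10⁻⁴ = 0.9996×10⁻⁴ K⁻¹
Layer 1: 0.79 × 2.856×10⁻⁴ × 290 = 0.06543096 m
410 × 2.1×10⁻⁴ × 0.76 = 0.065436 m
700–860 m: 0.22 × 160 × 1.5624×10⁻⁴ = 0.005499648 m
860–1410 m: 0.16 × 550 × 0.9996×10⁻⁴ = 0.00879648 m
Δh = 0.06543096 + 0.065436 + 0.005499648 + 0.00879648 = 0.145163088 m ≈ 145 mm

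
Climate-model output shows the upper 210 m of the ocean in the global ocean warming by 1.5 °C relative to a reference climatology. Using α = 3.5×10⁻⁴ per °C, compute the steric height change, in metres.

Δh = αΔT·H = 3.5×10⁻⁴ × 1.5 × 210 = 0.11025 m

0.11 m of thermosteric rise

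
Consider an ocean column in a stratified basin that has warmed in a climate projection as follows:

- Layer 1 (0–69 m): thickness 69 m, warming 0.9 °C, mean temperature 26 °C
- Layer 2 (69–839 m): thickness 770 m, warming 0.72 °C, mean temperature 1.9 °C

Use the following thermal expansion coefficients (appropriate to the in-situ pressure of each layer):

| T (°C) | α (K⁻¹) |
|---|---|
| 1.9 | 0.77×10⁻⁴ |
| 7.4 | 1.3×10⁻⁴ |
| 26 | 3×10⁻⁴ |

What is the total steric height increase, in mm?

Δh ≈ 61 mm

Layer 1 at 26 °C → α = 3×10⁻⁴ K⁻¹
Layer 2 at 1.9 °C → α = 0.77×10⁻⁴ K⁻¹
0–69 m: 3×10⁻⁴ × 0.9 × 69 = 0.01863 m
0.72 × 0.77×10⁻⁴ × 770 = 0.0426888 m
Δh = 0.01863 + 0.0426888 = 0.0613188 m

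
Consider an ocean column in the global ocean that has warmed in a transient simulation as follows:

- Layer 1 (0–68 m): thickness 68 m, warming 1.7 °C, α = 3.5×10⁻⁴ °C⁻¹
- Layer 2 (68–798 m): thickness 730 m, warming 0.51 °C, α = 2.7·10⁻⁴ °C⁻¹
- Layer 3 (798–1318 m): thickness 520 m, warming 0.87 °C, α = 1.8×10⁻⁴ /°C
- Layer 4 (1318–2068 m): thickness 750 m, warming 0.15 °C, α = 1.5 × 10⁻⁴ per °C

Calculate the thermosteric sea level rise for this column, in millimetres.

1.7 × 3.5×10⁻⁴ × 68 = 0.04046 m
730 × 2.7×10⁻⁴ × 0.51 = 0.100521 m
798–1318 m: 1.8×10⁻⁴ × 520 × 0.87 = 0.081432 m
Layer 4: 1.5×10⁻⁴ × 750 × 0.15 = 0.016875 m
Δh = 0.04046 + 0.100521 + 0.081432 + 0.016875 = 0.239288 m ≈ 240 mm

about 240 mm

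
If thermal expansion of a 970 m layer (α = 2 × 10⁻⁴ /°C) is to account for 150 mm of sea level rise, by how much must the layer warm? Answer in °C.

about 0.77 °C

ΔT = Δh/(αH) = 0.15 / (2×10⁻⁴ × 970) ≈ 0.7732 °C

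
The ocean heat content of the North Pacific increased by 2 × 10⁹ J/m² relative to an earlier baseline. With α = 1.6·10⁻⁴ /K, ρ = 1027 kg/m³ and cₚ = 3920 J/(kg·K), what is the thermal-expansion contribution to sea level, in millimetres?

Δh = αQ/(ρcₚ) = 1.6×10⁻⁴ × 2×10⁹ / (1027 × 3920) ≈ 0.079487 m

Δh ≈ 79 mm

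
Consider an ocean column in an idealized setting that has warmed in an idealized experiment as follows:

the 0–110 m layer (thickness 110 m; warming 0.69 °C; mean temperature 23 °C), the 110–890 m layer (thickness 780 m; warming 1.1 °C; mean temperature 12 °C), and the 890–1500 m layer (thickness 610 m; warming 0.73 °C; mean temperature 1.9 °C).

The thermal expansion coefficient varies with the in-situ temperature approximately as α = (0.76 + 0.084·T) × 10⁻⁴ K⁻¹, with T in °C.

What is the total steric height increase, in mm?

Layer 1: α = (0.76 + 0.084×23)×10⁻⁴ = 2.692×10⁻⁴ K⁻¹
Layer 2: α = (0.76 + 0.084×12)×10⁻⁴ = 1.768×10⁻⁴ K⁻¹
Layer 3: α = (0.76 + 0.084×1.9)×10⁻⁴ = 0.9196×10⁻⁴ K⁻¹
0–110 m: 110 × 0.69 × 2.692×10⁻⁴ = 0.02043228 m
110–890 m: 1.1 × 1.768×10⁻⁴ × 780 = 0.1516944 m
890–1500 m: 0.9196×10⁻⁴ × 0.73 × 610 = 0.040949788 m
Δh = 0.02043228 + 0.1516944 + 0.040949788 = 0.213076468 m ≈ 213 mm

Δh ≈ 213 mm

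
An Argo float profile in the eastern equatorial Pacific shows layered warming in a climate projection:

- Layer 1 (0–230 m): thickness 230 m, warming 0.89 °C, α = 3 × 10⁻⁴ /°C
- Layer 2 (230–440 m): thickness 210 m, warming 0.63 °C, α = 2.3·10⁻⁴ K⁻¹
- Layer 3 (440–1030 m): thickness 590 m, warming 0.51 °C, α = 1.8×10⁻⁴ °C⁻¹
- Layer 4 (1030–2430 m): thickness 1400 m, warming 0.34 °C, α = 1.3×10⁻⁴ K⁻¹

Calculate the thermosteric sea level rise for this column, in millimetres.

0.89 × 230 × 3×10⁻⁴ = 0.06141 m
230–440 m: 2.3×10⁻⁴ × 0.63 × 210 = 0.030429 m
1.8×10⁻⁴ × 590 × 0.51 = 0.054162 m
1400 × 1.3×10⁻⁴ × 0.34 = 0.06188 m
Δh = 0.06141 + 0.030429 + 0.054162 + 0.06188 = 0.207881 m

about 210 mm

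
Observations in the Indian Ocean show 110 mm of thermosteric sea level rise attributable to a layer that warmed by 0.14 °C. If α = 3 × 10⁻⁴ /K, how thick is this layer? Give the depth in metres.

H = Δh/(αΔT) = 0.11 / (3×10⁻⁴ × 0.14) ≈ 2619 m

2620 m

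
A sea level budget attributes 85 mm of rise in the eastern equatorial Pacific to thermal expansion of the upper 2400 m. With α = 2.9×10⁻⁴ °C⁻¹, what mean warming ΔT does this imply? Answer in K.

about 0.122 K

ΔT = Δh/(αH) = 0.085 / (2.9×10⁻⁴ × 2400) ≈ 0.1221 K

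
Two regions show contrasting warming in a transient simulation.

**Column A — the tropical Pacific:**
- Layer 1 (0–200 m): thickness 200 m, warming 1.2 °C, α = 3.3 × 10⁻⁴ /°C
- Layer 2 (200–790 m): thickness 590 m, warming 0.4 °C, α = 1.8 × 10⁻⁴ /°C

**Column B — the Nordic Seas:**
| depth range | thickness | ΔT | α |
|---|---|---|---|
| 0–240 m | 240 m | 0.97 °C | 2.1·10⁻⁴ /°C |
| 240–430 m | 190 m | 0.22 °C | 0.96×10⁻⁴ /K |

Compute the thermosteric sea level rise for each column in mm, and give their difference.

A: 120 mm; B: 53 mm; difference 69 mm

A 0–200 m: 3.3×10⁻⁴ × 200 × 1.2 = 0.07920 m
A Layer 2: 1.8×10⁻⁴ × 0.4 × 590 = 0.04248 m
A total: 0.12168 m
B 2.1×10⁻⁴ × 240 × 0.97 = 0.048888 m
B Layer 2: 190 × 0.22 × 0.96×10⁻⁴ = 0.0040128 m
B total: 0.0529008 m
Difference: 0.12168 − 0.0529008 = 0.0687792 m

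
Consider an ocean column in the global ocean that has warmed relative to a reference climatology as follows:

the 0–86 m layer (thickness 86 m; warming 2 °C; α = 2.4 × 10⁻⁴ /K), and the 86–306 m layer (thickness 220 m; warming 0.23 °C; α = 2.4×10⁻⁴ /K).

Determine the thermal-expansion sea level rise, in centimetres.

2 × 86 × 2.4×10⁻⁴ = 0.04128 m
86–306 m: 2.4×10⁻⁴ × 0.23 × 220 = 0.012144 m
Δh = 0.04128 + 0.012144 = 0.053424 m

5.34 cm of thermosteric rise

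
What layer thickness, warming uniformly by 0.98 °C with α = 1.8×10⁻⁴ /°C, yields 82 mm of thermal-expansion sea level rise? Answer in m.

H = Δh/(αΔT) = 0.082 / (1.8×10⁻⁴ × 0.98) ≈ 464.9 m

460 m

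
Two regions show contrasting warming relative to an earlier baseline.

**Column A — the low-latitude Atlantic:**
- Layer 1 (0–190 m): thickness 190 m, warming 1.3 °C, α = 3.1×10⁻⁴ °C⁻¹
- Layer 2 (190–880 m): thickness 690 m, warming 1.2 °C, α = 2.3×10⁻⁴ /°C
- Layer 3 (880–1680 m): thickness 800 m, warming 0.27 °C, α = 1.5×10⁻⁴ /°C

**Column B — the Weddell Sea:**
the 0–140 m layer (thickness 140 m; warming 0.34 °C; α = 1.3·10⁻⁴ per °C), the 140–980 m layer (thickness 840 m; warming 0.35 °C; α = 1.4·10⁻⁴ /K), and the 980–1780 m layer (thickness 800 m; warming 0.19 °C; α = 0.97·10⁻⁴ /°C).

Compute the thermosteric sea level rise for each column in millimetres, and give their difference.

Δh_A ≈ 299 mm, Δh_B ≈ 62.1 mm; difference ≈ 237 mm

A 1.3 × 190 × 3.1×10⁻⁴ = 0.07657 m
A 190–880 m: 1.2 × 2.3×10⁻⁴ × 690 = 0.19044 m
A 800 × 1.5×10⁻⁴ × 0.27 = 0.03240 m
A total: 0.29941 m
B Layer 1: 140 × 0.34 × 1.3×10⁻⁴ = 0.006188 m
B 140–980 m: 1.4×10⁻⁴ × 0.35 × 840 = 0.04116 m
B Layer 3: 0.97×10⁻⁴ × 0.19 × 800 = 0.014744 m
B total: 0.062092 m
Difference: 0.29941 − 0.062092 = 0.237318 m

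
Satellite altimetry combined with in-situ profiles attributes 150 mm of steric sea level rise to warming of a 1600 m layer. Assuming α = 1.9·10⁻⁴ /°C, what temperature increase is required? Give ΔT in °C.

ΔT ≈ 0.493 °C

ΔT = Δh/(αH) = 0.15 / (1.9×10⁻⁴ × 1600) ≈ 0.4934 °C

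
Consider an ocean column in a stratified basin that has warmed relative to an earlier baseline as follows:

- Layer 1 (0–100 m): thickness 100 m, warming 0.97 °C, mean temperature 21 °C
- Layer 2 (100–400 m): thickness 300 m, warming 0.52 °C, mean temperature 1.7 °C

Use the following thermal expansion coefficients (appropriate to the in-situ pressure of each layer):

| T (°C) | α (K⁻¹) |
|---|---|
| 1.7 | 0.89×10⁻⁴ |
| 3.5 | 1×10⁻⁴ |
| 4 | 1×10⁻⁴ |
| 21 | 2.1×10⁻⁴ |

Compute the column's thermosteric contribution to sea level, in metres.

Layer 1 at 21 °C → α = 2.1×10⁻⁴ K⁻¹
Layer 2 at 1.7 °C → α = 0.89×10⁻⁴ K⁻¹
0–100 m: 100 × 2.1×10⁻⁴ × 0.97 = 0.02037 m
0.89×10⁻⁴ × 300 × 0.52 = 0.013884 m
Δh = 0.02037 + 0.013884 = 0.034254 m ≈ 0.034 m

0.034 m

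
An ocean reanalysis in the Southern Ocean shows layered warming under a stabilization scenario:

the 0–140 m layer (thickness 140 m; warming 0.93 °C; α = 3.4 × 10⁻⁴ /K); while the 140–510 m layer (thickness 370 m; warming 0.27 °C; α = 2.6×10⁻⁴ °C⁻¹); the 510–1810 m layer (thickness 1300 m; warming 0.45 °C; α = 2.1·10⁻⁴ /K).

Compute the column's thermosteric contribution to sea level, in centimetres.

19.3 cm of thermosteric rise

3.4×10⁻⁴ × 0.93 × 140 = 0.044268 m
140–510 m: 370 × 2.6×10⁻⁴ × 0.27 = 0.025974 m
Layer 3: 0.45 × 2.1×10⁻⁴ × 1300 = 0.12285 m
Δh = 0.044268 + 0.025974 + 0.12285 = 0.193092 m ≈ 19.3 cm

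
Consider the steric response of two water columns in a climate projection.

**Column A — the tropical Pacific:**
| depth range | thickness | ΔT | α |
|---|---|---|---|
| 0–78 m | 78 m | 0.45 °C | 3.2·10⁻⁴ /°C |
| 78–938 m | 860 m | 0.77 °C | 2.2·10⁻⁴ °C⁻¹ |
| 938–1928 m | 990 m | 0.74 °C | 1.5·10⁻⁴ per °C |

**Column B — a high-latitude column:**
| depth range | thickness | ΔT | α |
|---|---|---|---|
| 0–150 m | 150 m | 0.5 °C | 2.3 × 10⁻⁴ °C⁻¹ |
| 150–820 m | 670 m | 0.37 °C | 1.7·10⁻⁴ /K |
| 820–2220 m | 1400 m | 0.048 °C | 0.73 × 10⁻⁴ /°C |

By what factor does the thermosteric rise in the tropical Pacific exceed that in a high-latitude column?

A 0–78 m: 78 × 0.45 × 3.2×10⁻⁴ = 0.011232 m
A 78–938 m: 860 × 0.77 × 2.2×10⁻⁴ = 0.145684 m
A Layer 3: 1.5×10⁻⁴ × 990 × 0.74 = 0.10989 m
A total: 0.266806 m
B 150 × 0.5 × 2.3×10⁻⁴ = 0.01725 m
B Layer 2: 670 × 1.7×10⁻⁴ × 0.37 = 0.042143 m
B Layer 3: 1400 × 0.73×10⁻⁴ × 0.048 = 0.0049056 m
B total: 0.0642986 m
Ratio: 0.266806 / 0.0642986 ≈ 4.149

4.1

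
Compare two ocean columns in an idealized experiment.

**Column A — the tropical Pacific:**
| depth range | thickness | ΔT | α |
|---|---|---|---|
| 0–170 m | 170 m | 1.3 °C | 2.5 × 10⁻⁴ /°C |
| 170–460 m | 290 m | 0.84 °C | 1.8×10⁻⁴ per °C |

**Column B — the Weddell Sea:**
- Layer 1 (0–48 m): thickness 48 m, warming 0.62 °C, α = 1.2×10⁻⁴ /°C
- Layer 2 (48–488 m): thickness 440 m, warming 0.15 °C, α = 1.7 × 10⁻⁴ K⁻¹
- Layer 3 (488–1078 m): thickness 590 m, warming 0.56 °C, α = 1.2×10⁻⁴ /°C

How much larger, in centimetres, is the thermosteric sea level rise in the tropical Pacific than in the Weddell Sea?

Δh_A − Δh_B ≈ 4.5 cm

A 0–170 m: 2.5×10⁻⁴ × 170 × 1.3 = 0.05525 m
A 170–460 m: 1.8×10⁻⁴ × 290 × 0.84 = 0.043848 m
A total: 0.099098 m
B 0–48 m: 0.62 × 48 × 1.2×10⁻⁴ = 0.0035712 m
B 48–488 m: 0.15 × 1.7×10⁻⁴ × 440 = 0.01122 m
B 0.56 × 590 × 1.2×10⁻⁴ = 0.039648 m
B total: 0.0544392 m
Difference: 0.099098 − 0.0544392 = 0.0446588 m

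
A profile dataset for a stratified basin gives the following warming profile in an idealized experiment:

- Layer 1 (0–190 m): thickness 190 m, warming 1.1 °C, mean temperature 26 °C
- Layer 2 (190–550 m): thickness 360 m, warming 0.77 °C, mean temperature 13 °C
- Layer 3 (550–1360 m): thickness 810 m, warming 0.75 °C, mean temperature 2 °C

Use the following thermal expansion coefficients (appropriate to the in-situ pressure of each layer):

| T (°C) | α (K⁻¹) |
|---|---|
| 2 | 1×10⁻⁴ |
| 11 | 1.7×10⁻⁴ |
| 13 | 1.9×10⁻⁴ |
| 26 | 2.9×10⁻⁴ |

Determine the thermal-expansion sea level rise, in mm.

Layer 1 at 26 °C → α = 2.9×10⁻⁴ K⁻¹
Layer 2 at 13 °C → α = 1.9×10⁻⁴ K⁻¹
Layer 3 at 2 °C → α = 1×10⁻⁴ K⁻¹
0–190 m: 190 × 2.9×10⁻⁴ × 1.1 = 0.06061 m
360 × 0.77 × 1.9×10⁻⁴ = 0.052668 m
550–1360 m: 810 × 0.75 × 1×10⁻⁴ = 0.06075 m
Δh = 0.06061 + 0.052668 + 0.06075 = 0.174028 m

170 mm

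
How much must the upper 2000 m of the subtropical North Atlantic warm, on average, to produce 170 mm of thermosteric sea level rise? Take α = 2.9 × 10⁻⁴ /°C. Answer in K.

ΔT = Δh/(αH) = 0.17 / (2.9×10⁻⁴ × 2000) ≈ 0.2931 K

ΔT ≈ 0.29 K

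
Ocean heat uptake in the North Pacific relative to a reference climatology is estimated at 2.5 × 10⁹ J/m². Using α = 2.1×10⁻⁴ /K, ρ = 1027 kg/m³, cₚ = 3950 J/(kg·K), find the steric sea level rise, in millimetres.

Δh = αQ/(ρcₚ) = 2.1×10⁻⁴ × 2.5×10⁹ / (1027 × 3950) ≈ 0.12942 m

Δh = 130 mm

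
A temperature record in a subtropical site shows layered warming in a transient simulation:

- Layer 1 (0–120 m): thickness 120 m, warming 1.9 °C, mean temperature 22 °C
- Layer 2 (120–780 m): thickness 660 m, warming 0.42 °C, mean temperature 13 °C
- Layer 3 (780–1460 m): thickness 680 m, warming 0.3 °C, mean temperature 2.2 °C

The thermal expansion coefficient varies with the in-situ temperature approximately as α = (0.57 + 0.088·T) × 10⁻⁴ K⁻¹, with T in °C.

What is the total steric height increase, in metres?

Δh ≈ 0.12 m

Layer 1: α = (0.57 + 0.088×22)×10⁻⁴ = 2.506×10⁻⁴ K⁻¹
Layer 2: α = (0.57 + 0.088×13)×10⁻⁴ = 1.714×10⁻⁴ K⁻¹
Layer 3: α = (0.57 + 0.088×2.2)×10⁻⁴ = 0.7636×10⁻⁴ K⁻¹
1.9 × 2.506×10⁻⁴ × 120 = 0.0571368 m
120–780 m: 1.714×10⁻⁴ × 660 × 0.42 = 0.04751208 m
Layer 3: 0.3 × 680 × 0.7636×10⁻⁴ = 0.01557744 m
Δh = 0.0571368 + 0.04751208 + 0.01557744 = 0.12022632 m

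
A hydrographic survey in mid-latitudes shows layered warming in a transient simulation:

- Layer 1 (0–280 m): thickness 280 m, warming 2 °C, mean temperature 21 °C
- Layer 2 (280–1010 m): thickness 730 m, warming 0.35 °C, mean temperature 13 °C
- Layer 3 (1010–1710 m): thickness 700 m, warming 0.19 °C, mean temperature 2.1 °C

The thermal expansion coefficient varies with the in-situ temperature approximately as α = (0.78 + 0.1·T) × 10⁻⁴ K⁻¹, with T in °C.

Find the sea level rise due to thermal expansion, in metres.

about 0.228 m

Layer 1: α = (0.78 + 0.1×21)×10⁻⁴ = 2.88×10⁻⁴ K⁻¹
Layer 2: α = (0.78 + 0.1×13)×10⁻⁴ = 2.08×10⁻⁴ K⁻¹
Layer 3: α = (0.78 + 0.1×2.1)×10⁻⁴ = 0.99×10⁻⁴ K⁻¹
0–280 m: 2.88×10⁻⁴ × 2 × 280 = 0.16128 m
280–1010 m: 0.35 × 2.08×10⁻⁴ × 730 = 0.053144 m
0.19 × 700 × 0.99×10⁻⁴ = 0.013167 m
Δh = 0.16128 + 0.053144 + 0.013167 = 0.227591 m ≈ 0.228 m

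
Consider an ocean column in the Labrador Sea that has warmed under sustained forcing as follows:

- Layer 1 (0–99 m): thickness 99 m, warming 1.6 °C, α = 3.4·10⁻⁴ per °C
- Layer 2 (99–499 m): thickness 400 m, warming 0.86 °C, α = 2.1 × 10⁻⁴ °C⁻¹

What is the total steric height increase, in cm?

0–99 m: 3.4×10⁻⁴ × 99 × 1.6 = 0.053856 m
Layer 2: 2.1×10⁻⁴ × 0.86 × 400 = 0.07224 m
Δh = 0.053856 + 0.07224 = 0.126096 m ≈ 13 cm

about 13 cm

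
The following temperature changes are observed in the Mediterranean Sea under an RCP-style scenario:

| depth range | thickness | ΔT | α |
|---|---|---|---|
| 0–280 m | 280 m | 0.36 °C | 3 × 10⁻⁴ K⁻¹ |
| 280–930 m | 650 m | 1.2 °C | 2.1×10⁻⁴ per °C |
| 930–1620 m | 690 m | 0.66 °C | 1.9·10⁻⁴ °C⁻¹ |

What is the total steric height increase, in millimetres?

Δh ≈ 280 mm

0–280 m: 0.36 × 280 × 3×10⁻⁴ = 0.03024 m
650 × 1.2 × 2.1×10⁻⁴ = 0.16380 m
Layer 3: 690 × 0.66 × 1.9×10⁻⁴ = 0.086526 m
Δh = 0.03024 + 0.16380 + 0.086526 = 0.280566 m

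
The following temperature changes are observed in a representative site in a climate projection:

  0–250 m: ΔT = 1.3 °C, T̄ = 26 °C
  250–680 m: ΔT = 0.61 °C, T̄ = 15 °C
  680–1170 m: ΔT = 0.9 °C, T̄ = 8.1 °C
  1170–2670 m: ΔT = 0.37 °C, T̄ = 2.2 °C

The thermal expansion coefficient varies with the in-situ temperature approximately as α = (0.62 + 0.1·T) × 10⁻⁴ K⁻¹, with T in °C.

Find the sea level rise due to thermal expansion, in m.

Layer 1: α = (0.62 + 0.1×26)×10⁻⁴ = 3.22×10⁻⁴ K⁻¹
Layer 2: α = (0.62 + 0.1×15)×10⁻⁴ = 2.12×10⁻⁴ K⁻¹
Layer 3: α = (0.62 + 0.1×8.1)×10⁻⁴ = 1.43×10⁻⁴ K⁻¹
Layer 4: α = (0.62 + 0.1×2.2)×10⁻⁴ = 0.84×10⁻⁴ K⁻¹
0–250 m: 250 × 1.3 × 3.22×10⁻⁴ = 0.10465 m
Layer 2: 0.61 × 2.12×10⁻⁴ × 430 = 0.0556076 m
490 × 1.43×10⁻⁴ × 0.9 = 0.063063 m
Layer 4: 0.84×10⁻⁴ × 0.37 × 1500 = 0.04662 m
Δh = 0.10465 + 0.0556076 + 0.063063 + 0.04662 = 0.2699406 m

0.27 m of thermosteric rise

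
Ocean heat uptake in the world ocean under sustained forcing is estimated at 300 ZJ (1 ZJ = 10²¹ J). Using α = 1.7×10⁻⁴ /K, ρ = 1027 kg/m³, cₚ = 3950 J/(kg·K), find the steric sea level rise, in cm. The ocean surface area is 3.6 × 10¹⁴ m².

about 3.5 cm

Per unit area: Q = 300×10²¹ / (3.6×10¹⁴) ≈ 8.333×10⁸ J/m²
Δh = αQ/(ρcₚ) = 1.7×10⁻⁴ × 8.333×10⁸ / (1027 × 3950) ≈ 0.034921 m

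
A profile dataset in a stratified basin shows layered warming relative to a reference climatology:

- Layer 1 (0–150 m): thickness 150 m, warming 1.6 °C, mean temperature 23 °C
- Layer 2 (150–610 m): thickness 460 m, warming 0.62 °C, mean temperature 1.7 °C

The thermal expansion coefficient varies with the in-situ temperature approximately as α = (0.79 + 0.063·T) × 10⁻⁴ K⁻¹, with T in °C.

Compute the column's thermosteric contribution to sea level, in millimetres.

Layer 1: α = (0.79 + 0.063×23)×10⁻⁴ = 2.239×10⁻⁴ K⁻¹
Layer 2: α = (0.79 + 0.063×1.7)×10⁻⁴ = 0.8971×10⁻⁴ K⁻¹
1.6 × 2.239×10⁻⁴ × 150 = 0.053736 m
150–610 m: 0.8971×10⁻⁴ × 0.62 × 460 = 0.025585292 m
Δh = 0.053736 + 0.025585292 = 0.079321292 m

79.3 mm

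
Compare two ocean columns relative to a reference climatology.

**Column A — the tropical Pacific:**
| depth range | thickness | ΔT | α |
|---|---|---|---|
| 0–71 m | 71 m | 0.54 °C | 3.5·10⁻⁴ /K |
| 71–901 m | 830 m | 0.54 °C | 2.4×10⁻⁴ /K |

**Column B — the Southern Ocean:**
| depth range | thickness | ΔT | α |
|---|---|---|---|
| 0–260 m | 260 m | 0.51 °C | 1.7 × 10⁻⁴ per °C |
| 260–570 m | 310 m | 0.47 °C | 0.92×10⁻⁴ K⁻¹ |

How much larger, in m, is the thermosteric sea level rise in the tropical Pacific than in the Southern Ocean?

A Layer 1: 71 × 3.5×10⁻⁴ × 0.54 = 0.013419 m
A 830 × 0.54 × 2.4×10⁻⁴ = 0.107568 m
A total: 0.120987 m
B 0.51 × 1.7×10⁻⁴ × 260 = 0.022542 m
B Layer 2: 310 × 0.47 × 0.92×10⁻⁴ = 0.0134044 m
B total: 0.0359464 m
Difference: 0.120987 − 0.0359464 = 0.0850406 m

0.085 m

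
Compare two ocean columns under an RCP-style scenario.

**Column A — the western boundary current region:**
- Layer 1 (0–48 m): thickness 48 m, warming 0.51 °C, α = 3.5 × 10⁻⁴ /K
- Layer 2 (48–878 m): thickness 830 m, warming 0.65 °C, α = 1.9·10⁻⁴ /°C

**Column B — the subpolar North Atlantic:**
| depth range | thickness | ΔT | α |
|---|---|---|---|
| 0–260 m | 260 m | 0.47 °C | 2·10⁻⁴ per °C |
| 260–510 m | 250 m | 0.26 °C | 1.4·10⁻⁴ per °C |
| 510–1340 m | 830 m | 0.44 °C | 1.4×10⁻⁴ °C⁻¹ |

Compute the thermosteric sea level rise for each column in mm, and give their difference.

Δh_A ≈ 111 mm, Δh_B ≈ 84.7 mm; difference ≈ 26.4 mm

A 0–48 m: 0.51 × 48 × 3.5×10⁻⁴ = 0.008568 m
A 48–878 m: 0.65 × 830 × 1.9×10⁻⁴ = 0.102505 m
A total: 0.111073 m
B 260 × 0.47 × 2×10⁻⁴ = 0.02444 m
B 260–510 m: 250 × 1.4×10⁻⁴ × 0.26 = 0.00910 m
B 510–1340 m: 0.44 × 1.4×10⁻⁴ × 830 = 0.051128 m
B total: 0.084668 m
Difference: 0.111073 − 0.084668 = 0.026405 m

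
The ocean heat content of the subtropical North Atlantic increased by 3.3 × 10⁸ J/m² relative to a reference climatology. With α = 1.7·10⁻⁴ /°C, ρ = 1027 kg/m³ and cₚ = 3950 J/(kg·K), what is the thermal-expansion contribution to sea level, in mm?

Δh = αQ/(ρcₚ) = 1.7×10⁻⁴ × 3.3×10⁸ / (1027 × 3950) ≈ 0.013829 m

Δh = 13.8 mm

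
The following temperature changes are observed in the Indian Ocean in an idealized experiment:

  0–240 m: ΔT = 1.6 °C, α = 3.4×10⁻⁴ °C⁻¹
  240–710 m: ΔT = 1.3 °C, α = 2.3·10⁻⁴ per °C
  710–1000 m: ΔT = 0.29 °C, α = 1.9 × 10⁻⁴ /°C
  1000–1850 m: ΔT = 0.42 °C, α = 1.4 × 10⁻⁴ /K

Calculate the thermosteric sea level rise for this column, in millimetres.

Layer 1: 1.6 × 3.4×10⁻⁴ × 240 = 0.13056 m
470 × 2.3×10⁻⁴ × 1.3 = 0.14053 m
290 × 1.9×10⁻⁴ × 0.29 = 0.015979 m
1.4×10⁻⁴ × 850 × 0.42 = 0.04998 m
Δh = 0.13056 + 0.14053 + 0.015979 + 0.04998 = 0.337049 m ≈ 337 mm

about 337 mm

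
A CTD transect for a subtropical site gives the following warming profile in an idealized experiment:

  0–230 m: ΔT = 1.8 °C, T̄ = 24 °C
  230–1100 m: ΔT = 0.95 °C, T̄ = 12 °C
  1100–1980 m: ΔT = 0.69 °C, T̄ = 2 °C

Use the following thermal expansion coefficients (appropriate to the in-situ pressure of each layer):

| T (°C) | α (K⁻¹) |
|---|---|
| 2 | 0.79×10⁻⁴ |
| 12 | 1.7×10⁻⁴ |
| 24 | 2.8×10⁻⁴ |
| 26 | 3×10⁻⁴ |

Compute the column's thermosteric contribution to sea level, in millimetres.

Layer 1 at 24 °C → α = 2.8×10⁻⁴ K⁻¹
Layer 2 at 12 °C → α = 1.7×10⁻⁴ K⁻¹
Layer 3 at 2 °C → α = 0.79×10⁻⁴ K⁻¹
Layer 1: 230 × 1.8 × 2.8×10⁻⁴ = 0.11592 m
Layer 2: 0.95 × 870 × 1.7×10⁻⁴ = 0.140505 m
1100–1980 m: 0.69 × 880 × 0.79×10⁻⁴ = 0.0479688 m
Δh = 0.11592 + 0.140505 + 0.0479688 = 0.3043938 m

Δh ≈ 304 mm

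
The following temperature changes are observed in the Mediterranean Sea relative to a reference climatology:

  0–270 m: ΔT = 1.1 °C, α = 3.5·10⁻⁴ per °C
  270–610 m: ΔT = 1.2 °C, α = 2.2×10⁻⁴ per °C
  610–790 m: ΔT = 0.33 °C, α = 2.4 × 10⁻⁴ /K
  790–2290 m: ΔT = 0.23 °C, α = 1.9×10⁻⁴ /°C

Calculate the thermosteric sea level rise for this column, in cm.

Layer 1: 3.5×10⁻⁴ × 1.1 × 270 = 0.10395 m
340 × 2.2×10⁻⁴ × 1.2 = 0.08976 m
610–790 m: 0.33 × 180 × 2.4×10⁻⁴ = 0.014256 m
Layer 4: 0.23 × 1.9×10⁻⁴ × 1500 = 0.06555 m
Δh = 0.10395 + 0.08976 + 0.014256 + 0.06555 = 0.273516 m

about 27.4 cm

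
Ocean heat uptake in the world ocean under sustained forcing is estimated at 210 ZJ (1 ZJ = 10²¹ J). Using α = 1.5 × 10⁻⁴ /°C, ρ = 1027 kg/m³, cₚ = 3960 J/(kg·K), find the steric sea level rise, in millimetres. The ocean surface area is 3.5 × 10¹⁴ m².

about 22.1 mm

Per unit area: Q = 210×10²¹ / (3.5×10¹⁴) = 6×10⁸ J/m²
Δh = αQ/(ρcₚ) = 1.5×10⁻⁴ × 6×10⁸ / (1027 × 3960) ≈ 0.02213 m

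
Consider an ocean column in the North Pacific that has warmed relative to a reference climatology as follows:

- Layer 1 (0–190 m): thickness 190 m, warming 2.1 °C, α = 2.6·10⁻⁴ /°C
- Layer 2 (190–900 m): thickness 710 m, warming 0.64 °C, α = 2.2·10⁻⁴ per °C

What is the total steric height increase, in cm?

Δh = 20 cm

Layer 1: 190 × 2.6×10⁻⁴ × 2.1 = 0.10374 m
0.64 × 2.2×10⁻⁴ × 710 = 0.099968 m
Δh = 0.10374 + 0.099968 = 0.203708 m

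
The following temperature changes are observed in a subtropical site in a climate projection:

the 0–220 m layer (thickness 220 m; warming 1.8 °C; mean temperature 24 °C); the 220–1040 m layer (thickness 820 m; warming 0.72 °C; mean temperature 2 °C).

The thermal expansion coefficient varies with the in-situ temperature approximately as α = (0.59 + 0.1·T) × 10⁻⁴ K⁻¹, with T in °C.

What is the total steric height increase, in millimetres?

Layer 1: α = (0.59 + 0.1×24)×10⁻⁴ = 2.99×10⁻⁴ K⁻¹
Layer 2: α = (0.59 + 0.1×2)×10⁻⁴ = 0.79×10⁻⁴ K⁻¹
0–220 m: 2.99×10⁻⁴ × 1.8 × 220 = 0.118404 m
Layer 2: 0.79×10⁻⁴ × 0.72 × 820 = 0.0466416 m
Δh = 0.118404 + 0.0466416 = 0.1650456 m

170 mm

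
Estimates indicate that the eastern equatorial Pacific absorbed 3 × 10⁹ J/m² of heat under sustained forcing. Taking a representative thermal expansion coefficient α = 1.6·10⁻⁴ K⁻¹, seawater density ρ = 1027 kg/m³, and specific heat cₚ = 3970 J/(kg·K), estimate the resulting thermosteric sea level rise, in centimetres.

about 11.8 cm

Δh = αQ/(ρcₚ) = 1.6×10⁻⁴ × 3×10⁹ / (1027 × 3970) ≈ 0.11773 m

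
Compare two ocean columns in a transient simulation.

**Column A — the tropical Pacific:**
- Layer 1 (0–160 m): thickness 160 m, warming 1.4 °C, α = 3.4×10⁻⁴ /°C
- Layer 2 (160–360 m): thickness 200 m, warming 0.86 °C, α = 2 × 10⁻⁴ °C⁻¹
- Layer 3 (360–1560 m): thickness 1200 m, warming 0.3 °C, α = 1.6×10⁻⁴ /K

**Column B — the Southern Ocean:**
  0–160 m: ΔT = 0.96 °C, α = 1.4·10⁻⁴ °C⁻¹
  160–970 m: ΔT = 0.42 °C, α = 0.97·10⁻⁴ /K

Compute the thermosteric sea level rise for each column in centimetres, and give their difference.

A 3.4×10⁻⁴ × 160 × 1.4 = 0.07616 m
A 160–360 m: 200 × 2×10⁻⁴ × 0.86 = 0.03440 m
A 360–1560 m: 1.6×10⁻⁴ × 1200 × 0.3 = 0.05760 m
A total: 0.16816 m
B 1.4×10⁻⁴ × 160 × 0.96 = 0.021504 m
B 810 × 0.42 × 0.97×10⁻⁴ = 0.0329994 m
B total: 0.0545034 m
Difference: 0.16816 − 0.0545034 = 0.1136566 m

A: 17 cm; B: 5.5 cm; difference 11 cm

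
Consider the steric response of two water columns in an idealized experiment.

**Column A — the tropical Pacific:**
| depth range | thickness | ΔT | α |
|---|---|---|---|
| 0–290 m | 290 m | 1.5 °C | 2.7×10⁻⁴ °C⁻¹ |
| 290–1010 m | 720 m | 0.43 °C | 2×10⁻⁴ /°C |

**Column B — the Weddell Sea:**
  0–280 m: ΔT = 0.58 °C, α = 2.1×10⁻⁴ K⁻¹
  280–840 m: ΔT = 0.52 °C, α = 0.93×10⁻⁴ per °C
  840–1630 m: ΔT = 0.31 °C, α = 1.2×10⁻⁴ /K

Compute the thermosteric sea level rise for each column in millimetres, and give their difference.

Δh_A ≈ 180 mm, Δh_B ≈ 91 mm; difference ≈ 89 mm

A Layer 1: 290 × 2.7×10⁻⁴ × 1.5 = 0.11745 m
A 0.43 × 2×10⁻⁴ × 720 = 0.06192 m
A total: 0.17937 m
B Layer 1: 0.58 × 280 × 2.1×10⁻⁴ = 0.034104 m
B 0.93×10⁻⁴ × 0.52 × 560 = 0.0270816 m
B Layer 3: 0.31 × 1.2×10⁻⁴ × 790 = 0.029388 m
B total: 0.0905736 m
Difference: 0.17937 − 0.0905736 = 0.0887964 m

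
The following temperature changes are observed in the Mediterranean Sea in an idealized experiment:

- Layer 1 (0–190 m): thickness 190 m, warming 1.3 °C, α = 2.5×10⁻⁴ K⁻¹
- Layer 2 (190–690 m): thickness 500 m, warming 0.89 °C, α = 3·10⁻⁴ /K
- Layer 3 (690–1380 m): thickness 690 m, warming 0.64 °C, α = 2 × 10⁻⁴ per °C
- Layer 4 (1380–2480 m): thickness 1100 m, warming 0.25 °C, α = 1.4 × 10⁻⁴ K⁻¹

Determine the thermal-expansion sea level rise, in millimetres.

320 mm of thermosteric rise

Layer 1: 1.3 × 190 × 2.5×10⁻⁴ = 0.06175 m
0.89 × 3×10⁻⁴ × 500 = 0.13350 m
690–1380 m: 2×10⁻⁴ × 0.64 × 690 = 0.08832 m
1380–2480 m: 1.4×10⁻⁴ × 0.25 × 1100 = 0.03850 m
Δh = 0.06175 + 0.13350 + 0.08832 + 0.03850 = 0.32207 m ≈ 320 mm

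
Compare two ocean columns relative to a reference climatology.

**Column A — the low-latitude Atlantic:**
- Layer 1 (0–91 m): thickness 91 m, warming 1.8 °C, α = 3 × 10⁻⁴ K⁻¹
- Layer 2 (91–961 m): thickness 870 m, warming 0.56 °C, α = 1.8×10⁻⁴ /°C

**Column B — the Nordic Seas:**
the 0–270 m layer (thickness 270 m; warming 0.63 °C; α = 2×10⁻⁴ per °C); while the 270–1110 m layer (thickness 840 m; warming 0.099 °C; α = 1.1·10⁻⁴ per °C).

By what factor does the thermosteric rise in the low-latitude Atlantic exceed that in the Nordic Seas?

A 0–91 m: 1.8 × 91 × 3×10⁻⁴ = 0.04914 m
A 91–961 m: 870 × 0.56 × 1.8×10⁻⁴ = 0.087696 m
A total: 0.136836 m
B Layer 1: 270 × 2×10⁻⁴ × 0.63 = 0.03402 m
B 840 × 1.1×10⁻⁴ × 0.099 = 0.0091476 m
B total: 0.0431676 m
Ratio: 0.136836 / 0.0431676 ≈ 3.170

a factor of 3.2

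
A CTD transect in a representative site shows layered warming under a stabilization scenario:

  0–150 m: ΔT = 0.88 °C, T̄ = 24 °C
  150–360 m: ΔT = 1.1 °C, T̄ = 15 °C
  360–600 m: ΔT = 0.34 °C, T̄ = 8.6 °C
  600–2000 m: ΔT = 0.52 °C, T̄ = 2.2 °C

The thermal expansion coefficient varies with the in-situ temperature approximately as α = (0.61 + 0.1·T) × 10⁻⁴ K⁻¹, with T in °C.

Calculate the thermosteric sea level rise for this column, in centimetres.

Layer 1: α = (0.61 + 0.1×24)×10⁻⁴ = 3.01×10⁻⁴ K⁻¹
Layer 2: α = (0.61 + 0.1×15)×10⁻⁴ = 2.11×10⁻⁴ K⁻¹
Layer 3: α = (0.61 + 0.1×8.6)×10⁻⁴ = 1.47×10⁻⁴ K⁻¹
Layer 4: α = (0.61 + 0.1×2.2)×10⁻⁴ = 0.83×10⁻⁴ K⁻¹
0–150 m: 3.01×10⁻⁴ × 150 × 0.88 = 0.039732 m
Layer 2: 1.1 × 2.11×10⁻⁴ × 210 = 0.048741 m
Layer 3: 1.47×10⁻⁴ × 0.34 × 240 = 0.0119952 m
0.83×10⁻⁴ × 0.52 × 1400 = 0.060424 m
Δh = 0.039732 + 0.048741 + 0.0119952 + 0.060424 = 0.1608922 m ≈ 16 cm

Δh = 16 cm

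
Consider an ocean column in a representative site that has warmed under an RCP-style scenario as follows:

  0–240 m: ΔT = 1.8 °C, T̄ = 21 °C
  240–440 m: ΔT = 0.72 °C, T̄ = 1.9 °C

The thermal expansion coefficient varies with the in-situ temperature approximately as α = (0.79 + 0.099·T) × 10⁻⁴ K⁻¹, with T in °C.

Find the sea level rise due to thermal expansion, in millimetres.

Layer 1: α = (0.79 + 0.099×21)×10⁻⁴ = 2.869×10⁻⁴ K⁻¹
Layer 2: α = (0.79 + 0.099×1.9)×10⁻⁴ = 0.9781×10⁻⁴ K⁻¹
0–240 m: 240 × 1.8 × 2.869×10⁻⁴ = 0.1239408 m
240–440 m: 0.9781×10⁻⁴ × 0.72 × 200 = 0.01408464 m
Δh = 0.1239408 + 0.01408464 = 0.13802544 m

140 mm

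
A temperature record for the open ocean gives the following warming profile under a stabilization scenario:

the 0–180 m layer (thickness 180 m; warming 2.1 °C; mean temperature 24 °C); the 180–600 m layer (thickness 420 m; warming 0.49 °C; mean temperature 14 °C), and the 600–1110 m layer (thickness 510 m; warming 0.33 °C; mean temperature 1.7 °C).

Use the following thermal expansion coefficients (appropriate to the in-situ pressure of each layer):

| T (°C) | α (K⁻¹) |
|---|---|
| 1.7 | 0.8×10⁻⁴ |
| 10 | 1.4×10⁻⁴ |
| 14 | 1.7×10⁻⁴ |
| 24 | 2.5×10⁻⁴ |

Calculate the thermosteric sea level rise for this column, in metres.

Layer 1 at 24 °C → α = 2.5×10⁻⁴ K⁻¹
Layer 2 at 14 °C → α = 1.7×10⁻⁴ K⁻¹
Layer 3 at 1.7 °C → α = 0.8×10⁻⁴ K⁻¹
Layer 1: 180 × 2.1 × 2.5×10⁻⁴ = 0.09450 m
Layer 2: 420 × 1.7×10⁻⁴ × 0.49 = 0.034986 m
510 × 0.33 × 0.8×10⁻⁴ = 0.013464 m
Δh = 0.09450 + 0.034986 + 0.013464 = 0.14295 m ≈ 0.143 m

0.143 m of thermosteric rise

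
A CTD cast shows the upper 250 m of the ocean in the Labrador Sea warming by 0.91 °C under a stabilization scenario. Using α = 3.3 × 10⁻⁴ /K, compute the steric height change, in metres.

Δh = αΔT·H = 3.3×10⁻⁴ × 0.91 × 250 = 0.075075 m

about 0.075 m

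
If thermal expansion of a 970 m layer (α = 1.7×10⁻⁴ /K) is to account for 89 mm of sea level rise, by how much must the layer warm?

ΔT = Δh/(αH) = 0.089 / (1.7×10⁻⁴ × 970) ≈ 0.5397 K

0.54 K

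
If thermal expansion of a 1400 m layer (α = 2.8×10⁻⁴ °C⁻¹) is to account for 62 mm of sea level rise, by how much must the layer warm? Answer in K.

about 0.158 K

ΔT = Δh/(αH) = 0.062 / (2.8×10⁻⁴ × 1400) ≈ 0.1582 K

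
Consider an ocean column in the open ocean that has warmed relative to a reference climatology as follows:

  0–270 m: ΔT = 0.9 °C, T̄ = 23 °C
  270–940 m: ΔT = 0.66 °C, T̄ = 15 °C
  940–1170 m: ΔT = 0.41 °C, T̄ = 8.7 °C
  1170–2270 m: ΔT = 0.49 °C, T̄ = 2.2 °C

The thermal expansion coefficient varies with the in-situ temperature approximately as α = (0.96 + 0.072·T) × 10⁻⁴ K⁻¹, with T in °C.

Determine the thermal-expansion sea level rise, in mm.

229 mm of thermosteric rise

Layer 1: α = (0.96 + 0.072×23)×10⁻⁴ = 2.616×10⁻⁴ K⁻¹
Layer 2: α = (0.96 + 0.072×15)×10⁻⁴ = 2.04×10⁻⁴ K⁻¹
Layer 3: α = (0.96 + 0.072×8.7)×10⁻⁴ = 1.5864×10⁻⁴ K⁻¹
Layer 4: α = (0.96 + 0.072×2.2)×10⁻⁴ = 1.1184×10⁻⁴ K⁻¹
0–270 m: 2.616×10⁻⁴ × 270 × 0.9 = 0.0635688 m
670 × 0.66 × 2.04×10⁻⁴ = 0.0902088 m
0.41 × 230 × 1.5864×10⁻⁴ = 0.014959752 m
1170–2270 m: 0.49 × 1100 × 1.1184×10⁻⁴ = 0.06028176 m
Δh = 0.0635688 + 0.0902088 + 0.014959752 + 0.06028176 = 0.229019112 m ≈ 229 mm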